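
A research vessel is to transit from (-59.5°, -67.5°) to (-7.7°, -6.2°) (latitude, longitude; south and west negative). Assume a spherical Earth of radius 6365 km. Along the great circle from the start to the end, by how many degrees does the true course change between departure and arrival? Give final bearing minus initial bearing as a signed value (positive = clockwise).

-40.1°

At departure: θ₁ = atan2(sin Δλ cos φ₂, cos φ₁ sin φ₂ − sin φ₁ cos φ₂ cos Δλ) = 68.52°
At arrival: θ₂ = atan2(sin Δλ cos φ₁, −cos φ₂ sin φ₁ + sin φ₂ cos φ₁ cos Δλ) = 28.46°
Δθ = θ₂ − θ₁ = -40.1°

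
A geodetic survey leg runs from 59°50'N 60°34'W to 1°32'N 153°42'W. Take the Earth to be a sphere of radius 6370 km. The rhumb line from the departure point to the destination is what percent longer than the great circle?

Great circle: σ = 1.5751 rad → d_gc = Rσ = 10033.5 km
Rhumb: Δφ = -1.0175, Δλ = -1.6255, Δψ = -1.2844, q = Δφ/Δψ = 0.7922 → d_rh = R√(Δφ²+q²Δλ²) = 10454.7 km
Excess = (10454.7 − 10033.5) / 10033.5 = 421.2 / 10033.5 = 4.20% ≈ 4.2%

4.2%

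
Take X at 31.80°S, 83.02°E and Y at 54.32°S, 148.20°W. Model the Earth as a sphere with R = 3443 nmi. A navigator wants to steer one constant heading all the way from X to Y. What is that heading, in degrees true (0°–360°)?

Meridional parts: M(φ₁)=-0.5859, M(φ₂)=-1.1337 → ΔM = -0.5478;  Δλ = +2.2476 rad
tan C = Δλ / ΔM = -4.1031 → C = 103.70°

103.7°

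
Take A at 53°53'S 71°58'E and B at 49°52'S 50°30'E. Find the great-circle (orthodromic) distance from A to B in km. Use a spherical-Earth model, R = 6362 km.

1531 km

cos σ = sin φ₁ sin φ₂ + cos φ₁ cos φ₂ cos Δλ
      = sin(-53.88°)sin(-49.87°) + cos(-53.88°)cos(-49.87°)cos(-21.47°) = 0.9712
σ = 13.787° → d = Rσ = 6362·0.24063 = 1531 km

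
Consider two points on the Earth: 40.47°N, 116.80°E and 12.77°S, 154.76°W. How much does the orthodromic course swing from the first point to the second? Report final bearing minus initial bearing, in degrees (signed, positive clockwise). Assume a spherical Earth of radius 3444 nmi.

+29.2°

Initial bearing θ₁ = atan2(sin Δλ cos φ₂, cos φ₁ sin φ₂ − sin φ₁ cos φ₂ cos Δλ) = 100.77°
Final bearing θ₂ = (initial bearing from the destination back to the start) + 180° = 129.98°
Δθ = θ₂ − θ₁ = +29.2°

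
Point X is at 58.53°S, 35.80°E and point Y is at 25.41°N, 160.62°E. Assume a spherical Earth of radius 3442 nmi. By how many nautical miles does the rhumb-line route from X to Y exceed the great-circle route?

346 nmi

Great circle: cos σ = sin φ₁ sin φ₂ + cos φ₁ cos φ₂ cos Δλ,  σ = 2.2591 rad → d_gc = 7775.8 nmi
Rhumb line: Δψ = +1.7255, q = Δφ/Δψ = 0.8490, d_rh = R√(Δφ²+q²Δλ²) = 8121.5 nmi
Excess = 8121.5 − 7775.8 = 345.7 ≈ 346 nmi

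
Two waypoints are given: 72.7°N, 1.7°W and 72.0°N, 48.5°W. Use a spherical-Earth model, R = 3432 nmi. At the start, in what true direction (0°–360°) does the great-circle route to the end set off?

289.7°

N = sin Δλ·cos φ₂ = -0.2253;  D = cos φ₁ sin φ₂ − sin φ₁ cos φ₂ cos Δλ = +0.0809
initial course = atan2(N, D) = 289.74°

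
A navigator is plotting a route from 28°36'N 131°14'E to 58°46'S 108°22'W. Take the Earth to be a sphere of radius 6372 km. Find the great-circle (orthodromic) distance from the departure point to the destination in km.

14432 km

cos σ = sin φ₁ sin φ₂ + cos φ₁ cos φ₂ cos Δλ
      = sin(28.60°)sin(-58.77°) + cos(28.60°)cos(-58.77°)cos(120.40°) = -0.6397
σ = 129.768° → d = Rσ = 6372·2.26489 = 14432 km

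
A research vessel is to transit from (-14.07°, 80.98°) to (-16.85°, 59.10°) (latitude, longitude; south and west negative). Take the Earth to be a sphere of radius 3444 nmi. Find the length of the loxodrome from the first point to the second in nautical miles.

Δψ = ln[tan(π/4+φ₂/2)/tan(π/4+φ₁/2)] = -0.0503;  Δφ = -0.0485 rad,  Δλ = -0.3819 rad
q = Δφ/Δψ = 0.9637
d = R·√(Δφ² + q²Δλ²) = 3444·0.37120 = 1278 nmi

1278 nmi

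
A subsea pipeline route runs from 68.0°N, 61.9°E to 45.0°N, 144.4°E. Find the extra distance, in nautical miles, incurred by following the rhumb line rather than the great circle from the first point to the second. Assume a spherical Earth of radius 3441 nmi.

Great circle: cos σ = sin φ₁ sin φ₂ + cos φ₁ cos φ₂ cos Δλ,  σ = 0.8090 rad → d_gc = 2783.9 nmi
Rhumb line: Δψ = -0.7566, q = Δφ/Δψ = 0.5306, d_rh = R√(Δφ²+q²Δλ²) = 2969.7 nmi
Excess = 2969.7 − 2783.9 = 185.8 ≈ 186 nmi

186 nmi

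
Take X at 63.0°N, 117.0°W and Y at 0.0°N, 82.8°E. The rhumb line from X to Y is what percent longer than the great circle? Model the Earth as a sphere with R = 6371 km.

20.2%

Great circle: σ = 2.0121 rad → d_gc = Rσ = 12819.3 km
Rhumb: Δφ = -1.0996, Δλ = -2.7960, Δψ = -1.4268, q = Δφ/Δψ = 0.7707 → d_rh = R√(Δφ²+q²Δλ²) = 15412.0 km
Excess = (15412.0 − 12819.3) / 12819.3 = 2592.7 / 12819.3 = 20.22% ≈ 20.2%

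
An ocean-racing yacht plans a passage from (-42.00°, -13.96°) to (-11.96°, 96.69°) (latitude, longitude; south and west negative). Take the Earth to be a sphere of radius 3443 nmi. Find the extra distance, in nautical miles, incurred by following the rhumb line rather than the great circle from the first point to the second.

280 nmi

Great circle: cos σ = sin φ₁ sin φ₂ + cos φ₁ cos φ₂ cos Δλ,  σ = 1.6888 rad → d_gc = 5814.5 nmi
Rhumb line: Δψ = +0.5989, q = Δφ/Δψ = 0.8754, d_rh = R√(Δφ²+q²Δλ²) = 6094.4 nmi
Excess = 6094.4 − 5814.5 = 279.9 ≈ 280 nmi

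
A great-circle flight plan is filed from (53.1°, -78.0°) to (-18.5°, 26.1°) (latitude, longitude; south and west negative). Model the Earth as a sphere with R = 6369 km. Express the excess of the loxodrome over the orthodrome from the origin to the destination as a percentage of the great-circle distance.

2.5%

Great circle: σ = 1.9741 rad → d_gc = Rσ = 12573.0 km
Rhumb: Δφ = -1.2497, Δλ = +1.8169, Δψ = -1.4264, q = Δφ/Δψ = 0.8761 → d_rh = R√(Δφ²+q²Δλ²) = 12889.0 km
Excess = (12889.0 − 12573.0) / 12573.0 = 316.0 / 12573.0 = 2.51% ≈ 2.5%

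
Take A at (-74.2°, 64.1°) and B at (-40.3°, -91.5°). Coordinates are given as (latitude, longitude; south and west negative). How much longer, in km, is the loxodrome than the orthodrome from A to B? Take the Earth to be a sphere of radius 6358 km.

Great circle: cos σ = sin φ₁ sin φ₂ + cos φ₁ cos φ₂ cos Δλ,  σ = 1.1227 rad → d_gc = 7138.20 km
Rhumb line: Δψ = +1.2052, q = Δφ/Δψ = 0.4909, d_rh = R√(Δφ²+q²Δλ²) = 9273.65 km
Excess = 9273.65 − 7138.20 = 2135.45 ≈ 2135 km

2135 km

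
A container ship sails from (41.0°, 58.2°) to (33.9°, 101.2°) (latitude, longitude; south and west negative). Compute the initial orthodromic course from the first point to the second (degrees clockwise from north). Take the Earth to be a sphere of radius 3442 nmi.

87.7°

θ = atan2( sin Δλ·cos φ₂ ,  cos φ₁ sin φ₂ − sin φ₁ cos φ₂ cos Δλ )
  = atan2(+0.5661, +0.0227) = 87.70°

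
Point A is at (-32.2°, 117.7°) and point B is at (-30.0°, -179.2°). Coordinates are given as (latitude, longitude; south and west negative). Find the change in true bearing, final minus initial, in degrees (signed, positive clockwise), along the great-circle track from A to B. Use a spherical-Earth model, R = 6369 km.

Initial bearing θ₁ = atan2(sin Δλ cos φ₂, cos φ₁ sin φ₂ − sin φ₁ cos φ₂ cos Δλ) = 105.51°
Final bearing θ₂ = (initial bearing from the destination back to the start) + 180° = 70.31°
Δθ = θ₂ − θ₁ = -35.2°

-35.2°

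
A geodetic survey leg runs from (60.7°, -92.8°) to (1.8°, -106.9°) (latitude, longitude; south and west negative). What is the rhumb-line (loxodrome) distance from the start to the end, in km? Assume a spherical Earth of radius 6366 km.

Rhumb course C = atan2(Δλ, Δψ) with Δψ = ln[tan(π/4+φ₂/2)/tan(π/4+φ₁/2)] = -1.3102, Δλ = -0.2461 → C = 190.64°
d = R·|Δφ| / |cos C| = 6366·1.02800 / 0.98281 = 6659 km

6659 km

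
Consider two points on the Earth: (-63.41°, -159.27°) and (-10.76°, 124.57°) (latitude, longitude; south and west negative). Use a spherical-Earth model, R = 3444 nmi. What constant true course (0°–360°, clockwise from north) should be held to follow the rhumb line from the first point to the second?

313.3°

Δψ = ln[tan(π/4+φ₂/2)/tan(π/4+φ₁/2)] = +1.2538
Δλ = -1.3292 rad (taken the short way round)
course = atan2(Δλ, Δψ) = 313.33°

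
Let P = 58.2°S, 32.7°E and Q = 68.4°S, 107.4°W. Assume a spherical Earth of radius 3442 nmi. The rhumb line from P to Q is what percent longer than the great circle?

Great circle: σ = 0.8745 rad → d_gc = Rσ = 3010.0 nmi
Rhumb: Δφ = -0.1780, Δλ = -2.4452, Δψ = -0.4010, q = Δφ/Δψ = 0.4440 → d_rh = R√(Δφ²+q²Δλ²) = 3786.6 nmi
Excess = (3786.6 − 3010.0) / 3010.0 = 776.6 / 3010.0 = 25.80% ≈ 25.8%

25.8%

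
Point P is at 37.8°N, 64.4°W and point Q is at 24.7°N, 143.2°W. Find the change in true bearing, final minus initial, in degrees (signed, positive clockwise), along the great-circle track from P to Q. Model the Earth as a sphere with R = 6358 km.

-46.4°

Initial bearing θ₁ = atan2(sin Δλ cos φ₂, cos φ₁ sin φ₂ − sin φ₁ cos φ₂ cos Δλ) = 283.99°
Final bearing θ₂ = (initial bearing from the destination back to the start) + 180° = 237.56°
Δθ = θ₂ − θ₁ = -46.4°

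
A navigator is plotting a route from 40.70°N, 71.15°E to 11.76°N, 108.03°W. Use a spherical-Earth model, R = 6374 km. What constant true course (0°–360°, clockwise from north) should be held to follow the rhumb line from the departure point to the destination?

259.6°

Δψ = ln[tan(π/4+φ₂/2)/tan(π/4+φ₁/2)] = -0.5722
Δλ = -3.1273 rad (taken the short way round)
course = atan2(Δλ, Δψ) = 259.63°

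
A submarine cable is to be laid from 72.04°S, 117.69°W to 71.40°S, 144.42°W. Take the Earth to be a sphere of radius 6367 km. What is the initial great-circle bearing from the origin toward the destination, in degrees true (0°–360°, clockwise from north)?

261.6°

N = sin Δλ·cos φ₂ = -0.1435;  D = cos φ₁ sin φ₂ − sin φ₁ cos φ₂ cos Δλ = -0.0213
initial course = atan2(N, D) = 261.57°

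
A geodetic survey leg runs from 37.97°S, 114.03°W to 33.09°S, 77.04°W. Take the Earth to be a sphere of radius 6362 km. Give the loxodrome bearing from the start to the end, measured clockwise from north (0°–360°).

Meridional parts: M(φ₁)=-0.7173, M(φ₂)=-0.6126 → ΔM = +0.1047;  Δλ = +0.6456 rad
tan C = Δλ / ΔM = +6.1649 → C = 80.79°

80.8°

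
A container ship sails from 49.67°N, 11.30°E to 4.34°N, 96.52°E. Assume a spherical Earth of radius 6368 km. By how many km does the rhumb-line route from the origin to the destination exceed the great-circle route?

Great circle: cos σ = sin φ₁ sin φ₂ + cos φ₁ cos φ₂ cos Δλ,  σ = 1.4591 rad → d_gc = 9291.54 km
Rhumb line: Δψ = -0.9259, q = Δφ/Δψ = 0.8544, d_rh = R√(Δφ²+q²Δλ²) = 9532.98 km
Excess = 9532.98 − 9291.54 = 241.44 ≈ 241 km

241 km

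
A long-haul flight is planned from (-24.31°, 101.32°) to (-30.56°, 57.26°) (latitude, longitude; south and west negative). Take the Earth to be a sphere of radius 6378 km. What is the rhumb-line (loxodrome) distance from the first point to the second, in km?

4405 km

Rhumb course C = atan2(Δλ, Δψ) with Δψ = ln[tan(π/4+φ₂/2)/tan(π/4+φ₁/2)] = -0.1230, Δλ = -0.7690 → C = 260.91°
d = R·|Δφ| / |cos C| = 6378·0.10908 / 0.15794 = 4405 km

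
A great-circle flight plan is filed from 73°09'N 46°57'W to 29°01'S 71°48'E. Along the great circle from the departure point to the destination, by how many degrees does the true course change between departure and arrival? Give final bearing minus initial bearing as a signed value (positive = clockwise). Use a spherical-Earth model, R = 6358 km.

At departure: θ₁ = atan2(sin Δλ cos φ₂, cos φ₁ sin φ₂ − sin φ₁ cos φ₂ cos Δλ) = 71.14°
At arrival: θ₂ = atan2(sin Δλ cos φ₁, −cos φ₂ sin φ₁ + sin φ₂ cos φ₁ cos Δλ) = 161.72°
Δθ = θ₂ − θ₁ = +90.6°

+90.6°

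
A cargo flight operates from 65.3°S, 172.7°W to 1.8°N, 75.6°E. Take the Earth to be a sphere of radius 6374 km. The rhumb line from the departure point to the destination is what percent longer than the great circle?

7.2%

Great circle: σ = 1.7548 rad → d_gc = Rσ = 11185.1 km
Rhumb: Δφ = +1.1711, Δλ = -1.9495, Δψ = +1.5503, q = Δφ/Δψ = 0.7554 → d_rh = R√(Δφ²+q²Δλ²) = 11993.1 km
Excess = (11993.1 − 11185.1) / 11185.1 = 808.0 / 11185.1 = 7.22% ≈ 7.2%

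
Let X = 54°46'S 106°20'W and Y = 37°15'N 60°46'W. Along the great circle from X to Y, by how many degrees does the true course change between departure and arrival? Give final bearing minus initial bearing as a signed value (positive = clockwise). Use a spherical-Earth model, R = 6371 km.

At departure: θ₁ = atan2(sin Δλ cos φ₂, cos φ₁ sin φ₂ − sin φ₁ cos φ₂ cos Δλ) = 35.25°
At arrival: θ₂ = atan2(sin Δλ cos φ₁, −cos φ₂ sin φ₁ + sin φ₂ cos φ₁ cos Δλ) = 24.72°
Δθ = θ₂ − θ₁ = -10.5°

-10.5°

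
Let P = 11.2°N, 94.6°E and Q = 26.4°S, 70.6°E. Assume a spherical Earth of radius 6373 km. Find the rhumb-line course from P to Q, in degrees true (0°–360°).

Δψ = ln[tan(π/4+φ₂/2)/tan(π/4+φ₁/2)] = -0.6747
Δλ = -0.4189 rad (taken the short way round)
course = atan2(Δλ, Δψ) = 211.83°

211.8°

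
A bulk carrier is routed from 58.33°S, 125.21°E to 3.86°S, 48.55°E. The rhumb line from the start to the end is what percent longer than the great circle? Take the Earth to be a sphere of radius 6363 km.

2.7%

Great circle: σ = 1.3917 rad → d_gc = Rσ = 8855.3 km
Rhumb: Δφ = +0.9507, Δλ = -1.3380, Δψ = +1.1927, q = Δφ/Δψ = 0.7971 → d_rh = R√(Δφ²+q²Δλ²) = 9090.9 km
Excess = (9090.9 − 8855.3) / 8855.3 = 235.6 / 8855.3 = 2.66% ≈ 2.7%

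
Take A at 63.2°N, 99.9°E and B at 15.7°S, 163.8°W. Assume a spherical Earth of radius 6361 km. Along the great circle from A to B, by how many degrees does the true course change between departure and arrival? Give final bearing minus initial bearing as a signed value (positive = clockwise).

At departure: θ₁ = atan2(sin Δλ cos φ₂, cos φ₁ sin φ₂ − sin φ₁ cos φ₂ cos Δλ) = 91.66°
At arrival: θ₂ = atan2(sin Δλ cos φ₁, −cos φ₂ sin φ₁ + sin φ₂ cos φ₁ cos Δλ) = 152.09°
Δθ = θ₂ − θ₁ = +60.4°

+60.4°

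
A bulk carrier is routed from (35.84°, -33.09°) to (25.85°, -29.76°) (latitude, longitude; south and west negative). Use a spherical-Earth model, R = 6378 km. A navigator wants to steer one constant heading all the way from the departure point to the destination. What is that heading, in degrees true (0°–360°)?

164.1°

Meridional parts: M(φ₁)=+0.6708, M(φ₂)=+0.4673 → ΔM = -0.2035;  Δλ = +0.0581 rad
tan C = Δλ / ΔM = -0.2856 → C = 164.06°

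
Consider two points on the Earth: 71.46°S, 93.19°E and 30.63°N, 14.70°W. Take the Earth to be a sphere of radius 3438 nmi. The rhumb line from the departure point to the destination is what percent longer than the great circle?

Great circle: σ = 2.1738 rad → d_gc = Rσ = 7473.4 nmi
Rhumb: Δφ = +1.7818, Δλ = -1.8830, Δψ = +2.3747, q = Δφ/Δψ = 0.7503 → d_rh = R√(Δφ²+q²Δλ²) = 7818.0 nmi
Excess = (7818.0 − 7473.4) / 7473.4 = 344.6 / 7473.4 = 4.61% ≈ 4.6%

4.6%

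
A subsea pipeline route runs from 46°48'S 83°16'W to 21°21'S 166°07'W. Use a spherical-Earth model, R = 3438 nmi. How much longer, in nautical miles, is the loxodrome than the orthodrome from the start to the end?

Great circle: cos σ = sin φ₁ sin φ₂ + cos φ₁ cos φ₂ cos Δλ,  σ = 1.2188 rad → d_gc = 4190.3 nmi
Rhumb line: Δψ = +0.5450, q = Δφ/Δψ = 0.8151, d_rh = R√(Δφ²+q²Δλ²) = 4330.3 nmi
Excess = 4330.3 − 4190.3 = 140.0 ≈ 140 nmi

140 nmi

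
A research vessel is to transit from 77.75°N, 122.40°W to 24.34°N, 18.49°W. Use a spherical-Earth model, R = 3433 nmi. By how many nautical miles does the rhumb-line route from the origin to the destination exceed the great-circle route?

Great circle: cos σ = sin φ₁ sin φ₂ + cos φ₁ cos φ₂ cos Δλ,  σ = 1.2065 rad → d_gc = 4141.9 nmi
Rhumb line: Δψ = -1.7938, q = Δφ/Δψ = 0.5197, d_rh = R√(Δφ²+q²Δλ²) = 4550.7 nmi
Excess = 4550.7 − 4141.9 = 408.8 ≈ 409 nmi

409 nmi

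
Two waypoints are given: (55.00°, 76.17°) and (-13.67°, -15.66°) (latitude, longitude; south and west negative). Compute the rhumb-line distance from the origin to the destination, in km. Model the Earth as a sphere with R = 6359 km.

Rhumb course C = atan2(Δλ, Δψ) with Δψ = ln[tan(π/4+φ₂/2)/tan(π/4+φ₁/2)] = -1.3951, Δλ = -1.6027 → C = 228.96°
d = R·|Δφ| / |cos C| = 6359·1.19852 / 0.65656 = 11608 km

11608 km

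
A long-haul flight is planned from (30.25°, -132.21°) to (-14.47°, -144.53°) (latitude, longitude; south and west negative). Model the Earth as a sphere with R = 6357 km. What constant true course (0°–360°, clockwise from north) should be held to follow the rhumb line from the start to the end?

194.9°

Meridional parts: M(φ₁)=+0.5544, M(φ₂)=-0.2553 → ΔM = -0.8096;  Δλ = -0.2150 rad
tan C = Δλ / ΔM = +0.2656 → C = 194.87°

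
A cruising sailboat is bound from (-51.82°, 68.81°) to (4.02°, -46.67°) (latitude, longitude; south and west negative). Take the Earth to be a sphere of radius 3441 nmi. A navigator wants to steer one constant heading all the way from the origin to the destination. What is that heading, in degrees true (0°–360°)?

299.3°

Δψ = ln[tan(π/4+φ₂/2)/tan(π/4+φ₁/2)] = +1.1313
Δλ = -2.0155 rad (taken the short way round)
course = atan2(Δλ, Δψ) = 299.31°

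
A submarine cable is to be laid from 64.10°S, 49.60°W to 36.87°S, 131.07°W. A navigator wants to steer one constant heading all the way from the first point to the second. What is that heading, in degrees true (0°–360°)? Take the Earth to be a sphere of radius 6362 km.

Δψ = ln[tan(π/4+φ₂/2)/tan(π/4+φ₁/2)] = +0.7767
Δλ = -1.4219 rad (taken the short way round)
course = atan2(Δλ, Δψ) = 298.65°

298.6°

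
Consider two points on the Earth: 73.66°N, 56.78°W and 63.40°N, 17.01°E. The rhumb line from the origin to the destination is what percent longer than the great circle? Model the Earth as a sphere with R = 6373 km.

Great circle: σ = 0.4664 rad → d_gc = Rσ = 2972.2 km
Rhumb: Δφ = -0.1791, Δλ = +1.2879, Δψ = -0.4987, q = Δφ/Δψ = 0.3591 → d_rh = R√(Δφ²+q²Δλ²) = 3160.5 km
Excess = (3160.5 − 2972.2) / 2972.2 = 188.3 / 2972.2 = 6.34% ≈ 6.3%

6.3%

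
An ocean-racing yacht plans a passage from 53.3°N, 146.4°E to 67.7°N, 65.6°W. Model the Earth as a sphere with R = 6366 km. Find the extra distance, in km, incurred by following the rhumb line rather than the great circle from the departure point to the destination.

1804 km

Great circle: cos σ = sin φ₁ sin φ₂ + cos φ₁ cos φ₂ cos Δλ,  σ = 0.9890 rad → d_gc = 6296.2 km
Rhumb line: Δψ = +0.5205, q = Δφ/Δψ = 0.4829, d_rh = R√(Δφ²+q²Δλ²) = 8099.9 km
Excess = 8099.9 − 6296.2 = 1803.7 ≈ 1804 km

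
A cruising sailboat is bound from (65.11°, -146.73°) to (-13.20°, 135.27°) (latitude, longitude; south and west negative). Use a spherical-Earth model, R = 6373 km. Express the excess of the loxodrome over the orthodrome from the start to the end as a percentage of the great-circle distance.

Great circle: σ = 1.6930 rad → d_gc = Rσ = 10789.8 km
Rhumb: Δφ = -1.3668, Δλ = -1.3614, Δψ = -1.7435, q = Δφ/Δψ = 0.7839 → d_rh = R√(Δφ²+q²Δλ²) = 11051.3 km
Excess = (11051.3 − 10789.8) / 10789.8 = 261.5 / 10789.8 = 2.42% ≈ 2.4%

2.4%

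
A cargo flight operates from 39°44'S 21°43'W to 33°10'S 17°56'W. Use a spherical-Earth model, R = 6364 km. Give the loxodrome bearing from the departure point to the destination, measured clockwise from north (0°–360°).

Δψ = ln[tan(π/4+φ₂/2)/tan(π/4+φ₁/2)] = +0.1426
Δλ = +0.0660 rad (taken the short way round)
course = atan2(Δλ, Δψ) = 24.84°

24.8°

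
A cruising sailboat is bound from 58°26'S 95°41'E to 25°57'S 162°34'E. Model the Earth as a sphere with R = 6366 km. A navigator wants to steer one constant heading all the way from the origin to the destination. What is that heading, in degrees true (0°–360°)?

55.8°

Meridional parts: M(φ₁)=-1.2635, M(φ₂)=-0.4692 → ΔM = +0.7943;  Δλ = +1.1673 rad
tan C = Δλ / ΔM = +1.4697 → C = 55.77°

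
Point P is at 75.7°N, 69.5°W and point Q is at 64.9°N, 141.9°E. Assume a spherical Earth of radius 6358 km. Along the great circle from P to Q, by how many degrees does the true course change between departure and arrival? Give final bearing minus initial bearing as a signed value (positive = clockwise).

-146.9°

At departure: θ₁ = atan2(sin Δλ cos φ₂, cos φ₁ sin φ₂ − sin φ₁ cos φ₂ cos Δλ) = 338.96°
At arrival: θ₂ = atan2(sin Δλ cos φ₁, −cos φ₂ sin φ₁ + sin φ₂ cos φ₁ cos Δλ) = 192.07°
Δθ = θ₂ − θ₁ = -146.9°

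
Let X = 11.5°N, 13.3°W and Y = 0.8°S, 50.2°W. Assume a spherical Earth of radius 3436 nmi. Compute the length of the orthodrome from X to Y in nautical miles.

2319 nmi

Haversine: a = sin²(Δφ/2)+cos φ₁ cos φ₂ sin²(Δλ/2) = 0.10961;  σ = 2·atan2(√a,√(1−a))
σ = 38.669° → d = Rσ = 3436·0.67490 = 2319 nmi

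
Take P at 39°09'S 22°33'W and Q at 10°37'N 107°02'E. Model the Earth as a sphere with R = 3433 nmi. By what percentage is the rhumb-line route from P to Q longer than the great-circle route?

3.0%

Great circle: σ = 2.2168 rad → d_gc = Rσ = 7610.3 nmi
Rhumb: Δφ = +0.8686, Δλ = +2.2617, Δψ = +0.9300, q = Δφ/Δψ = 0.9339 → d_rh = R√(Δφ²+q²Δλ²) = 7840.5 nmi
Excess = (7840.5 − 7610.3) / 7610.3 = 230.2 / 7610.3 = 3.02% ≈ 3.0%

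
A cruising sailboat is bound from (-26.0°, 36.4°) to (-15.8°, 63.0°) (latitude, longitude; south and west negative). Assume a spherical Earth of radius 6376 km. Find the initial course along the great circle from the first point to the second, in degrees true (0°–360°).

72.9°

θ = atan2( sin Δλ·cos φ₂ ,  cos φ₁ sin φ₂ − sin φ₁ cos φ₂ cos Δλ )
  = atan2(+0.4308, +0.1324) = 72.91°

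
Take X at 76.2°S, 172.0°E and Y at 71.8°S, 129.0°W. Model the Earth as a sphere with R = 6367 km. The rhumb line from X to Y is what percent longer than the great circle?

4.2%

Great circle: σ = 0.2805 rad → d_gc = Rσ = 1785.8 km
Rhumb: Δφ = +0.0768, Δλ = +1.0297, Δψ = +0.2804, q = Δφ/Δψ = 0.2739 → d_rh = R√(Δφ²+q²Δλ²) = 1861.3 km
Excess = (1861.3 − 1785.8) / 1785.8 = 75.5 / 1785.8 = 4.23% ≈ 4.2%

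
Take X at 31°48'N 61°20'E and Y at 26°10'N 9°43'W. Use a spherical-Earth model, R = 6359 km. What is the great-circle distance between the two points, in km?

6804 km

cos σ = sin φ₁ sin φ₂ + cos φ₁ cos φ₂ cos Δλ
      = sin(31.80°)sin(26.17°) + cos(31.80°)cos(26.17°)cos(-71.05°) = 0.4801
σ = 61.309° → d = Rσ = 6359·1.07004 = 6804 km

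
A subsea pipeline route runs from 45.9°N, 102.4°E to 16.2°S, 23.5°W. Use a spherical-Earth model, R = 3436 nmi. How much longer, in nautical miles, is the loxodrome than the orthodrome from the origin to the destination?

Great circle: cos σ = sin φ₁ sin φ₂ + cos φ₁ cos φ₂ cos Δλ,  σ = 2.2046 rad → d_gc = 7575.00 nmi
Rhumb line: Δψ = -1.1904, q = Δφ/Δψ = 0.9105, d_rh = R√(Δφ²+q²Δλ²) = 7818.54 nmi
Excess = 7818.54 − 7575.00 = 243.54 ≈ 244 nmi

244 nmi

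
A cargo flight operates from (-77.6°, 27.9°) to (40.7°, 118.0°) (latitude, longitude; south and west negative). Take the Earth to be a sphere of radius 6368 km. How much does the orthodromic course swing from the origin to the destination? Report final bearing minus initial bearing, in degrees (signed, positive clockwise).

Initial bearing θ₁ = atan2(sin Δλ cos φ₂, cos φ₁ sin φ₂ − sin φ₁ cos φ₂ cos Δλ) = 79.63°
Final bearing θ₂ = (initial bearing from the destination back to the start) + 180° = 16.18°
Δθ = θ₂ − θ₁ = -63.5°

-63.5°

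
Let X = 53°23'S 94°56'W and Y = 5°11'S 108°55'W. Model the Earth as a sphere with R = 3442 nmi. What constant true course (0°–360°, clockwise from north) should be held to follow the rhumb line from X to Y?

346.5°

Meridional parts: M(φ₁)=-1.1060, M(φ₂)=-0.0906 → ΔM = +1.0154;  Δλ = -0.2441 rad
tan C = Δλ / ΔM = -0.2404 → C = 346.49°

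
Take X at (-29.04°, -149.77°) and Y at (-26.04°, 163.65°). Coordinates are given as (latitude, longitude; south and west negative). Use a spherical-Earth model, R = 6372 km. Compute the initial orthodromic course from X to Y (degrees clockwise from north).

N = sin Δλ·cos φ₂ = -0.6526;  D = cos φ₁ sin φ₂ − sin φ₁ cos φ₂ cos Δλ = -0.0840
initial course = atan2(N, D) = 262.66°

262.7°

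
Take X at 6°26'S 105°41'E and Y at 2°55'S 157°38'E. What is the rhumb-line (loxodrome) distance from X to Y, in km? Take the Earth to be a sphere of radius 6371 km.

Rhumb course C = atan2(Δλ, Δψ) with Δψ = ln[tan(π/4+φ₂/2)/tan(π/4+φ₁/2)] = +0.0616, Δλ = +0.9067 → C = 86.11°
d = R·|Δφ| / |cos C| = 6371·0.06138 / 0.06777 = 5770 km

5770 km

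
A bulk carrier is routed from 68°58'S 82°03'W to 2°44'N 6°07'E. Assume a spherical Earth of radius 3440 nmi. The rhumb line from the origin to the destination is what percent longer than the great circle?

4.4%

Great circle: σ = 1.6038 rad → d_gc = Rσ = 5517.2 nmi
Rhumb: Δφ = +1.2514, Δλ = +1.5388, Δψ = +1.7317, q = Δφ/Δψ = 0.7227 → d_rh = R√(Δφ²+q²Δλ²) = 5758.9 nmi
Excess = (5758.9 − 5517.2) / 5517.2 = 241.7 / 5517.2 = 4.38% ≈ 4.4%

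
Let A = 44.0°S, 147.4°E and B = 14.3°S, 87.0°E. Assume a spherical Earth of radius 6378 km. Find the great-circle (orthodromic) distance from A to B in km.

6561 km

Haversine: a = sin²(Δφ/2)+cos φ₁ cos φ₂ sin²(Δλ/2) = 0.24206;  σ = 2·atan2(√a,√(1−a))
σ = 58.944° → d = Rσ = 6378·1.02876 = 6561 km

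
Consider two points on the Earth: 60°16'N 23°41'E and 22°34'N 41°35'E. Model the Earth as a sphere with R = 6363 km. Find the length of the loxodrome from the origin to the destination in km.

4421 km

Δψ = ln[tan(π/4+φ₂/2)/tan(π/4+φ₁/2)] = -0.9218;  Δφ = -0.6580 rad,  Δλ = +0.3124 rad
q = Δφ/Δψ = 0.7138
d = R·√(Δφ² + q²Δλ²) = 6363·0.69475 = 4421 km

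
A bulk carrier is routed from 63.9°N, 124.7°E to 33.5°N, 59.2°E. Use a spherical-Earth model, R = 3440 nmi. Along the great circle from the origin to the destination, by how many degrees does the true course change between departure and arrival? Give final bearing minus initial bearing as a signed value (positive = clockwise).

-53.2°

Initial bearing θ₁ = atan2(sin Δλ cos φ₂, cos φ₁ sin φ₂ − sin φ₁ cos φ₂ cos Δλ) = 264.90°
Final bearing θ₂ = (initial bearing from the destination back to the start) + 180° = 211.70°
Δθ = θ₂ − θ₁ = -53.2°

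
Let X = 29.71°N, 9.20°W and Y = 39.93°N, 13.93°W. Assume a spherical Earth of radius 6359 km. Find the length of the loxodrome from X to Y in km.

Rhumb course C = atan2(Δλ, Δψ) with Δψ = ln[tan(π/4+φ₂/2)/tan(π/4+φ₁/2)] = +0.2178, Δλ = -0.0826 → C = 339.25°
d = R·|Δφ| / |cos C| = 6359·0.17837 / 0.93511 = 1213 km

1213 km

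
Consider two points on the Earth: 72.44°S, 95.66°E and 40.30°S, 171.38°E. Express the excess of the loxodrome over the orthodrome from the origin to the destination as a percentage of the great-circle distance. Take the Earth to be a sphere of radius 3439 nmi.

5.5%

Great circle: σ = 0.8320 rad → d_gc = Rσ = 2861.2 nmi
Rhumb: Δφ = +0.5609, Δλ = +1.3216, Δψ = +1.0981, q = Δφ/Δψ = 0.5108 → d_rh = R√(Δφ²+q²Δλ²) = 3018.5 nmi
Excess = (3018.5 − 2861.2) / 2861.2 = 157.3 / 2861.2 = 5.50% ≈ 5.5%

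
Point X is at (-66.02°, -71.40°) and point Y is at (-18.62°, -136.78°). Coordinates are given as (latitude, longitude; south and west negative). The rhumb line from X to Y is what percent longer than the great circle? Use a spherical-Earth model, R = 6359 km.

Great circle: σ = 1.1016 rad → d_gc = Rσ = 7005.0 km
Rhumb: Δφ = +0.8273, Δλ = -1.1411, Δψ = +1.2185, q = Δφ/Δψ = 0.6789 → d_rh = R√(Δφ²+q²Δλ²) = 7207.2 km
Excess = (7207.2 − 7005.0) / 7005.0 = 202.2 / 7005.0 = 2.89% ≈ 2.9%

2.9%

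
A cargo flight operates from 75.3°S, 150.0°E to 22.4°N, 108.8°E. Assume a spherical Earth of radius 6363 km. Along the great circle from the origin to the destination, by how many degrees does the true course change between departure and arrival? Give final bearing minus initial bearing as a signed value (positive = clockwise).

At departure: θ₁ = atan2(sin Δλ cos φ₂, cos φ₁ sin φ₂ − sin φ₁ cos φ₂ cos Δλ) = 321.64°
At arrival: θ₂ = atan2(sin Δλ cos φ₁, −cos φ₂ sin φ₁ + sin φ₂ cos φ₁ cos Δλ) = 350.19°
Δθ = θ₂ − θ₁ = +28.5°

+28.5°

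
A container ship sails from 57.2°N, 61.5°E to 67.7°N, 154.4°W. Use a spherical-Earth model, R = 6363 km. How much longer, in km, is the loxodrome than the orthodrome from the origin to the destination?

1596 km

Great circle: cos σ = sin φ₁ sin φ₂ + cos φ₁ cos φ₂ cos Δλ,  σ = 0.9132 rad → d_gc = 5810.9 km
Rhumb line: Δψ = +0.4009, q = Δφ/Δψ = 0.4571, d_rh = R√(Δφ²+q²Δλ²) = 7406.8 km
Excess = 7406.8 − 5810.9 = 1595.9 ≈ 1596 km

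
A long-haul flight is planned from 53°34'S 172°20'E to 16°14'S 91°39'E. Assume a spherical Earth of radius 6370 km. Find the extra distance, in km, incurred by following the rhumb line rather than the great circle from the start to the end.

Great circle: cos σ = sin φ₁ sin φ₂ + cos φ₁ cos φ₂ cos Δλ,  σ = 1.2480 rad → d_gc = 7949.7 km
Rhumb line: Δψ = +0.8242, q = Δφ/Δψ = 0.7906, d_rh = R√(Δφ²+q²Δλ²) = 8217.1 km
Excess = 8217.1 − 7949.7 = 267.4 ≈ 267 km

267 km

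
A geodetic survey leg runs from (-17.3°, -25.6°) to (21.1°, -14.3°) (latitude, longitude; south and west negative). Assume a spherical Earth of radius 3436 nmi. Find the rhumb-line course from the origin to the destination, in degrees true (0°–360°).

Δψ = ln[tan(π/4+φ₂/2)/tan(π/4+φ₁/2)] = +0.6835
Δλ = +0.1972 rad (taken the short way round)
course = atan2(Δλ, Δψ) = 16.09°

16.1°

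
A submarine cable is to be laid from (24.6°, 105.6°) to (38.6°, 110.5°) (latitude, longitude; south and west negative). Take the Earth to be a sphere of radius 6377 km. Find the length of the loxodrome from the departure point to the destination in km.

Rhumb course C = atan2(Δλ, Δψ) with Δψ = ln[tan(π/4+φ₂/2)/tan(π/4+φ₁/2)] = +0.2881, Δλ = +0.0855 → C = 16.53°
d = R·|Δφ| / |cos C| = 6377·0.24435 / 0.95867 = 1625 km

1625 km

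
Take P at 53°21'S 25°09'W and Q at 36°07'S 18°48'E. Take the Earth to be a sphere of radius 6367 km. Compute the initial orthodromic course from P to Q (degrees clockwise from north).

78.4°

θ = atan2( sin Δλ·cos φ₂ ,  cos φ₁ sin φ₂ − sin φ₁ cos φ₂ cos Δλ )
  = atan2(+0.5607, +0.1148) = 78.43°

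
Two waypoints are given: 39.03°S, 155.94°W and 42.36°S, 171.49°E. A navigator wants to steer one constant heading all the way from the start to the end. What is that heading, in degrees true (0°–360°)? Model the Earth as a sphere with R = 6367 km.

Δψ = ln[tan(π/4+φ₂/2)/tan(π/4+φ₁/2)] = -0.0767
Δλ = -0.5685 rad (taken the short way round)
course = atan2(Δλ, Δψ) = 262.32°

262.3°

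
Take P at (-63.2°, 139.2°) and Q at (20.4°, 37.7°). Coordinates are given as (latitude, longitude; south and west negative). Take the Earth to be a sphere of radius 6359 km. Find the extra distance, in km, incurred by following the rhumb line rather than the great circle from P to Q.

Great circle: cos σ = sin φ₁ sin φ₂ + cos φ₁ cos φ₂ cos Δλ,  σ = 1.9773 rad → d_gc = 12573.5 km
Rhumb line: Δψ = +1.7983, q = Δφ/Δψ = 0.8114, d_rh = R√(Δφ²+q²Δλ²) = 13024.2 km
Excess = 13024.2 − 12573.5 = 450.7 ≈ 451 km

451 km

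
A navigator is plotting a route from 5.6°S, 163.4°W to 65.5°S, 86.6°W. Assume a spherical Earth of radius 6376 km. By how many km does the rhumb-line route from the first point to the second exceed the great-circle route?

Great circle: cos σ = sin φ₁ sin φ₂ + cos φ₁ cos φ₂ cos Δλ,  σ = 1.3867 rad → d_gc = 8841.7 km
Rhumb line: Δψ = -1.4294, q = Δφ/Δψ = 0.7314, d_rh = R√(Δφ²+q²Δλ²) = 9138.1 km
Excess = 9138.1 − 8841.7 = 296.4 ≈ 296 km

296 km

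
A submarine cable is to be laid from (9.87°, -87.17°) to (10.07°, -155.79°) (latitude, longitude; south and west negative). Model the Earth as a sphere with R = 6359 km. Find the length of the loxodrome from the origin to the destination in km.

7501 km

Δψ = ln[tan(π/4+φ₂/2)/tan(π/4+φ₁/2)] = +0.0035;  Δφ = +0.0035 rad,  Δλ = -1.1976 rad
q = Δφ/Δψ = 0.9849
d = R·√(Δφ² + q²Δλ²) = 6359·1.17956 = 7501 km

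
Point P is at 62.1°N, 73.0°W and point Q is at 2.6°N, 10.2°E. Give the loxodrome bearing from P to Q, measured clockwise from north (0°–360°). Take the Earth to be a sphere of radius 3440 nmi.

132.9°

Meridional parts: M(φ₁)=+1.3927, M(φ₂)=+0.0454 → ΔM = -1.3473;  Δλ = +1.4521 rad
tan C = Δλ / ΔM = -1.0778 → C = 132.86°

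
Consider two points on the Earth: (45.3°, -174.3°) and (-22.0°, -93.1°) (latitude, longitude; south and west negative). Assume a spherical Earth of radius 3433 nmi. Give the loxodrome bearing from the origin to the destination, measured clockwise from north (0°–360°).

Δψ = ln[tan(π/4+φ₂/2)/tan(π/4+φ₁/2)] = -1.2826
Δλ = +1.4172 rad (taken the short way round)
course = atan2(Δλ, Δψ) = 132.15°

132.1°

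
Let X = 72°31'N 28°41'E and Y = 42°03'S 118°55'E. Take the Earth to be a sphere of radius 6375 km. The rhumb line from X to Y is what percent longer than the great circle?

2.4%

Great circle: σ = 2.2650 rad → d_gc = Rσ = 14439.2 km
Rhumb: Δφ = -1.9996, Δλ = +1.5749, Δψ = -2.6827, q = Δφ/Δψ = 0.7454 → d_rh = R√(Δφ²+q²Δλ²) = 14781.5 km
Excess = (14781.5 − 14439.2) / 14439.2 = 342.3 / 14439.2 = 2.37% ≈ 2.4%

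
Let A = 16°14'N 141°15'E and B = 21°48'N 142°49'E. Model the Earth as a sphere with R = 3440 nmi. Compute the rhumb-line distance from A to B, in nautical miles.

346 nmi

Rhumb course C = atan2(Δλ, Δψ) with Δψ = ln[tan(π/4+φ₂/2)/tan(π/4+φ₁/2)] = +0.1028, Δλ = +0.0273 → C = 14.89°
d = R·|Δφ| / |cos C| = 3440·0.09716 / 0.96641 = 346 nmi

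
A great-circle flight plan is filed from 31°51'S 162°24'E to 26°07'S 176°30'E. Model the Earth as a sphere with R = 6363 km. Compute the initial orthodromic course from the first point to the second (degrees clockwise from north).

θ = atan2( sin Δλ·cos φ₂ ,  cos φ₁ sin φ₂ − sin φ₁ cos φ₂ cos Δλ )
  = atan2(+0.2187, +0.0856) = 68.62°

68.6°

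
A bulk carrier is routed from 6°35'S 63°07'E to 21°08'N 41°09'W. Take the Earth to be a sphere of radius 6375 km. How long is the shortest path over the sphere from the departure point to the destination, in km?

Haversine: a = sin²(Δφ/2)+cos φ₁ cos φ₂ sin²(Δλ/2) = 0.63484;  σ = 2·atan2(√a,√(1−a))
σ = 105.645° → d = Rσ = 6375·1.84386 = 11755 km

11755 km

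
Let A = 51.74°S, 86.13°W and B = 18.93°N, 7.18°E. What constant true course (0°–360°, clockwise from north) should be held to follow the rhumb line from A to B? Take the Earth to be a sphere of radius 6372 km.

49.4°

Meridional parts: M(φ₁)=-1.0588, M(φ₂)=+0.3366 → ΔM = +1.3954;  Δλ = +1.6286 rad
tan C = Δλ / ΔM = +1.1671 → C = 49.41°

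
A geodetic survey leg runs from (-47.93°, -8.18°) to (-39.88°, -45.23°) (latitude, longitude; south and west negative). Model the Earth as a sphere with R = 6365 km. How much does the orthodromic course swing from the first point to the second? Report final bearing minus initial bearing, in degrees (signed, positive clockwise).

Initial bearing θ₁ = atan2(sin Δλ cos φ₂, cos φ₁ sin φ₂ − sin φ₁ cos φ₂ cos Δλ) = 273.10°
Final bearing θ₂ = (initial bearing from the destination back to the start) + 180° = 299.32°
Δθ = θ₂ − θ₁ = +26.2°

+26.2°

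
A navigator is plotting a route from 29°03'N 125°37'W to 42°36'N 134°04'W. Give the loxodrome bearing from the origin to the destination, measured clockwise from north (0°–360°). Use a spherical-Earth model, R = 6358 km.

Δψ = ln[tan(π/4+φ₂/2)/tan(π/4+φ₁/2)] = +0.2931
Δλ = -0.1475 rad (taken the short way round)
course = atan2(Δλ, Δψ) = 333.29°

333.3°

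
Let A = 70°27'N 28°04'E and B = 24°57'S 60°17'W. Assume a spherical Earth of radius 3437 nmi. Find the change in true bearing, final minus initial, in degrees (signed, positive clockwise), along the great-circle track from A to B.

-58.3°

Initial bearing θ₁ = atan2(sin Δλ cos φ₂, cos φ₁ sin φ₂ − sin φ₁ cos φ₂ cos Δλ) = 259.64°
Final bearing θ₂ = (initial bearing from the destination back to the start) + 180° = 201.29°
Δθ = θ₂ − θ₁ = -58.3°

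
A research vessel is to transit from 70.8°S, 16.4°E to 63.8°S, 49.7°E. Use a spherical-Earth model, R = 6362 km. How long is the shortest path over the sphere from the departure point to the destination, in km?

Haversine: a = sin²(Δφ/2)+cos φ₁ cos φ₂ sin²(Δλ/2) = 0.01565;  σ = 2·atan2(√a,√(1−a))
σ = 14.372° → d = Rσ = 6362·0.25083 = 1596 km

1596 km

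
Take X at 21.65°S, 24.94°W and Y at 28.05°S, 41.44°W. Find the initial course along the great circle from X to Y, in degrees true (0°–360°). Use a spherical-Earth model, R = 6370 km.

θ = atan2( sin Δλ·cos φ₂ ,  cos φ₁ sin φ₂ − sin φ₁ cos φ₂ cos Δλ )
  = atan2(-0.2507, -0.1249) = 243.52°

243.5°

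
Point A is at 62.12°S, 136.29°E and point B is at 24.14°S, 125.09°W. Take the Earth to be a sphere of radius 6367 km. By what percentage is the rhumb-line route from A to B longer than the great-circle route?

Great circle: σ = 1.2687 rad → d_gc = Rσ = 8077.7 km
Rhumb: Δφ = +0.6629, Δλ = +1.7212, Δψ = +0.9591, q = Δφ/Δψ = 0.6912 → d_rh = R√(Δφ²+q²Δλ²) = 8671.0 km
Excess = (8671.0 − 8077.7) / 8077.7 = 593.3 / 8077.7 = 7.34% ≈ 7.3%

7.3%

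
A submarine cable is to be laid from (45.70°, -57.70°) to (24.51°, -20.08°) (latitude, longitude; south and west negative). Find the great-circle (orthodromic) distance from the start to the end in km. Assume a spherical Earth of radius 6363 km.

cos σ = sin φ₁ sin φ₂ + cos φ₁ cos φ₂ cos Δλ
      = sin(45.70°)sin(24.51°) + cos(45.70°)cos(24.51°)cos(37.62°) = 0.8003
σ = 36.845° → d = Rσ = 6363·0.64307 = 4092 km

4092 km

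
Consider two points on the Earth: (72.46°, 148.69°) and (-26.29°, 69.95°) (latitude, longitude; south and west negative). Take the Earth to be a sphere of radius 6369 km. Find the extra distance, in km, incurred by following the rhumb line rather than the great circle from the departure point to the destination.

Great circle: cos σ = sin φ₁ sin φ₂ + cos φ₁ cos φ₂ cos Δλ,  σ = 1.9493 rad → d_gc = 12415.3 km
Rhumb line: Δψ = -2.3449, q = Δφ/Δψ = 0.7350, d_rh = R√(Δφ²+q²Δλ²) = 12723.3 km
Excess = 12723.3 − 12415.3 = 308.0 ≈ 308 km

308 km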